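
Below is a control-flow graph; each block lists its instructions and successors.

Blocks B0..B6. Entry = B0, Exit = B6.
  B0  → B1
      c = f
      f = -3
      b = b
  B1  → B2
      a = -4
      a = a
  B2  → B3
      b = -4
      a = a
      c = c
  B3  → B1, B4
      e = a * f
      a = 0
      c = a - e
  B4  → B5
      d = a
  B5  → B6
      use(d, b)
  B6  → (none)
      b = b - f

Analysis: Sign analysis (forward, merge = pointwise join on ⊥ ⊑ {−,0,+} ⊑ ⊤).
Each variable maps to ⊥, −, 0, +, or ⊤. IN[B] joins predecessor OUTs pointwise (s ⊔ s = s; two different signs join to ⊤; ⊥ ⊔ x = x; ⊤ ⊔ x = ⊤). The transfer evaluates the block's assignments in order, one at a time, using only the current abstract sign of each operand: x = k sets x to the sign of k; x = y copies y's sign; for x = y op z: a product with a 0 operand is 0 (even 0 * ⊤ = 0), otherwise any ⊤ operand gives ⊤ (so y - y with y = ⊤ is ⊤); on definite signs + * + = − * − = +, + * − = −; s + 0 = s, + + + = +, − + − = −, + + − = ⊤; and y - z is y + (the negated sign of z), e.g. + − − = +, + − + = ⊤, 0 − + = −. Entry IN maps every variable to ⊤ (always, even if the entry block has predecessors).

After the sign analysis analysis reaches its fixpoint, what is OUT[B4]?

Answer: {a: 0, b: -, c: -, d: 0, e: +, f: -}

Derivation:
Per-block solution:
  B0:  IN=(all ⊤)  OUT={f:-; rest ⊤}
  B1:  IN={f:-; rest ⊤}  OUT={a:-, f:-; rest ⊤}
  B2:  IN={a:-, f:-; rest ⊤}  OUT={a:-, b:-, f:-; rest ⊤}
  B3:  IN={a:-, b:-, f:-; rest ⊤}  OUT={a:0, b:-, c:-, e:+, f:-; rest ⊤}
  B4:  IN={a:0, b:-, c:-, e:+, f:-; rest ⊤}  OUT={a:0, b:-, c:-, d:0, e:+, f:-; rest ⊤}
  B5:  IN={a:0, b:-, c:-, d:0, e:+, f:-; rest ⊤}  OUT={a:0, b:-, c:-, d:0, e:+, f:-; rest ⊤}
  B6:  IN={a:0, b:-, c:-, d:0, e:+, f:-; rest ⊤}  OUT={a:0, c:-, d:0, e:+, f:-; rest ⊤}

Merge at B4: IN[B4] = OUT[B3] = {a: 0, b: -, c: -, d: ⊤, e: +, f: -}
Applying B4's transfer function to that IN value gives OUT[B4] (row B4 above).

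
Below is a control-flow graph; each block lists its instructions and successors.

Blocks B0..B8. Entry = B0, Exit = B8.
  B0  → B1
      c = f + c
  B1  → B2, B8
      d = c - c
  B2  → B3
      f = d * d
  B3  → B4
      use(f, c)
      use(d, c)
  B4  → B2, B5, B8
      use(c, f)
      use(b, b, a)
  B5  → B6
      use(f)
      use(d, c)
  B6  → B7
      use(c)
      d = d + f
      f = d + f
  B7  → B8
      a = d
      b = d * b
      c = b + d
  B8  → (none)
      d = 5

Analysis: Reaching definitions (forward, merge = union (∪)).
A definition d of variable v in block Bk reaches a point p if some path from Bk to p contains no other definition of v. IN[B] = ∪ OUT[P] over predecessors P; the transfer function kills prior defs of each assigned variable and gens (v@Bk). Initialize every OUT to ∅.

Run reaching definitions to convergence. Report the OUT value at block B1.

Answer: {c@B0, d@B1}

Trace:
Fixpoint table:
  B0:   IN={}   OUT={c@B0}
  B1:   IN={c@B0}   OUT={c@B0, d@B1}
  B2:   IN={c@B0, d@B1, f@B2}   OUT={c@B0, d@B1, f@B2}
  B3:   IN={c@B0, d@B1, f@B2}   OUT={c@B0, d@B1, f@B2}
  B4:   IN={c@B0, d@B1, f@B2}   OUT={c@B0, d@B1, f@B2}
  B5:   IN={c@B0, d@B1, f@B2}   OUT={c@B0, d@B1, f@B2}
  B6:   IN={c@B0, d@B1, f@B2}   OUT={c@B0, d@B6, f@B6}
  B7:   IN={c@B0, d@B6, f@B6}   OUT={a@B7, b@B7, c@B7, d@B6, f@B6}
  B8:   IN={a@B7, b@B7, c@B0, c@B7, d@B1, d@B6, f@B2, f@B6}   OUT={a@B7, b@B7, c@B0, c@B7, d@B8, f@B2, f@B6}

Merge at B1: IN[B1] = OUT[B0] = {c@B0}
Applying B1's transfer function to that IN value gives OUT[B1] (row B1 above).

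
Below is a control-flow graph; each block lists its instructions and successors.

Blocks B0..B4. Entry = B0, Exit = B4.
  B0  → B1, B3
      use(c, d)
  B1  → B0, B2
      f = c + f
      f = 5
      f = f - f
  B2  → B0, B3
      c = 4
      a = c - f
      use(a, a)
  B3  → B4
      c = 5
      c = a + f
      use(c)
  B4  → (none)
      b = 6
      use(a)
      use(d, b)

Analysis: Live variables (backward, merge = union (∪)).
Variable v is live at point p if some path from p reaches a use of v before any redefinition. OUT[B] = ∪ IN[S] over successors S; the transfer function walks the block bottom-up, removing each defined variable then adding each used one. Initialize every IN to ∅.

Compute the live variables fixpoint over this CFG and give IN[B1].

Per-block solution:
  B0:   IN={a, c, d, f}   OUT={a, c, d, f}
  B1:   IN={a, c, d, f}   OUT={a, c, d, f}
  B2:   IN={d, f}   OUT={a, c, d, f}
  B3:   IN={a, d, f}   OUT={a, d}
  B4:   IN={a, d}   OUT={}

Merge at B1: OUT[B1] = IN[B0] ⊔ IN[B2] = {a, c, d, f}
Applying B1's transfer function to that OUT value gives IN[B1] (row B1 above).

Answer: {a, c, d, f}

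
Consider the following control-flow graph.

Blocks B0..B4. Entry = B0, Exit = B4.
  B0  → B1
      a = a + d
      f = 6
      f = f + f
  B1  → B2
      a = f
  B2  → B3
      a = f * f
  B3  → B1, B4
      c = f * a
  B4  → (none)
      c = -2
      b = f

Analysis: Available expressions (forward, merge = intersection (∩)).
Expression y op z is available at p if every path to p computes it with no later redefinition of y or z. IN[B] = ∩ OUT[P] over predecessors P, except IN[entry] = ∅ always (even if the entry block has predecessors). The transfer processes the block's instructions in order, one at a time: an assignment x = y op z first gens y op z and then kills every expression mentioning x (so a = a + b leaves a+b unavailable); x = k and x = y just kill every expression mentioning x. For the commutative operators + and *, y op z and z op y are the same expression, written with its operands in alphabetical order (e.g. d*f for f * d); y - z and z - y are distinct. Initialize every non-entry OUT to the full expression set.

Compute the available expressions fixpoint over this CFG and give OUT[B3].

Answer: {a*f, f*f}

Derivation:
Fixpoint table:
  B0: | IN={} | OUT={}
  B1: | IN={} | OUT={}
  B2: | IN={} | OUT={f*f}
  B3: | IN={f*f} | OUT={a*f, f*f}
  B4: | IN={a*f, f*f} | OUT={a*f, f*f}

Merge at B3: IN[B3] = OUT[B2] = {f*f}
Applying B3's transfer function to that IN value gives OUT[B3] (row B3 above).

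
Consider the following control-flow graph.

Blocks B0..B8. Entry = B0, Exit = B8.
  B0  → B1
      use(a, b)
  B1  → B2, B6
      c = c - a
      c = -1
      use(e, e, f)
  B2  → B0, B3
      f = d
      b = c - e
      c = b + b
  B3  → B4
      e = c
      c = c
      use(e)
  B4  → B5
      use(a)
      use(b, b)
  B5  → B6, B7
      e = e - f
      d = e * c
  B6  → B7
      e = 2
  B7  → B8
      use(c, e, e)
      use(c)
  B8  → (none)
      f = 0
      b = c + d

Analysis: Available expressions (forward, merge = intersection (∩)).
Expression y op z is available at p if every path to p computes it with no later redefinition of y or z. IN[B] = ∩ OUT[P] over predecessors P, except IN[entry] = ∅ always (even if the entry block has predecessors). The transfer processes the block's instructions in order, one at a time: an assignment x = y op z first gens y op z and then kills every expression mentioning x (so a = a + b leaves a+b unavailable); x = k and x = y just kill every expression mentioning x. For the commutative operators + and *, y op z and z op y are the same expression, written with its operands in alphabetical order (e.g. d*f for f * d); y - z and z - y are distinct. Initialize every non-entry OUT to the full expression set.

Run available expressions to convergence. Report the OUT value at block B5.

Fixpoint table:
  B0:  IN={}  OUT={}
  B1:  IN={}  OUT={}
  B2:  IN={}  OUT={b+b}
  B3:  IN={b+b}  OUT={b+b}
  B4:  IN={b+b}  OUT={b+b}
  B5:  IN={b+b}  OUT={b+b, c*e}
  B6:  IN={}  OUT={}
  B7:  IN={}  OUT={}
  B8:  IN={}  OUT={c+d}

Merge at B5: IN[B5] = OUT[B4] = {b+b}
Applying B5's transfer function to that IN value gives OUT[B5] (row B5 above).

Answer: {b+b, c*e}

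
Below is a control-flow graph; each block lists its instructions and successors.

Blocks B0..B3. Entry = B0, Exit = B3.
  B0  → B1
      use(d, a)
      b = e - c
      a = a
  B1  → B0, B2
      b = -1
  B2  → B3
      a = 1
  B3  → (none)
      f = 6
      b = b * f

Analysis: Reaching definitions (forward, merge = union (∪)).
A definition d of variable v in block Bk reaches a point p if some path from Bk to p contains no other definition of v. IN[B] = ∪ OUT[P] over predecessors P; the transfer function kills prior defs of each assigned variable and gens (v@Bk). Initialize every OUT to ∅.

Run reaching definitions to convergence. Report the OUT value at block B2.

Converged values:
  B0:   IN={a@B0, b@B1}   OUT={a@B0, b@B0}
  B1:   IN={a@B0, b@B0}   OUT={a@B0, b@B1}
  B2:   IN={a@B0, b@B1}   OUT={a@B2, b@B1}
  B3:   IN={a@B2, b@B1}   OUT={a@B2, b@B3, f@B3}

Merge at B2: IN[B2] = OUT[B1] = {a@B0, b@B1}
Applying B2's transfer function to that IN value gives OUT[B2] (row B2 above).

Answer: {a@B2, b@B1}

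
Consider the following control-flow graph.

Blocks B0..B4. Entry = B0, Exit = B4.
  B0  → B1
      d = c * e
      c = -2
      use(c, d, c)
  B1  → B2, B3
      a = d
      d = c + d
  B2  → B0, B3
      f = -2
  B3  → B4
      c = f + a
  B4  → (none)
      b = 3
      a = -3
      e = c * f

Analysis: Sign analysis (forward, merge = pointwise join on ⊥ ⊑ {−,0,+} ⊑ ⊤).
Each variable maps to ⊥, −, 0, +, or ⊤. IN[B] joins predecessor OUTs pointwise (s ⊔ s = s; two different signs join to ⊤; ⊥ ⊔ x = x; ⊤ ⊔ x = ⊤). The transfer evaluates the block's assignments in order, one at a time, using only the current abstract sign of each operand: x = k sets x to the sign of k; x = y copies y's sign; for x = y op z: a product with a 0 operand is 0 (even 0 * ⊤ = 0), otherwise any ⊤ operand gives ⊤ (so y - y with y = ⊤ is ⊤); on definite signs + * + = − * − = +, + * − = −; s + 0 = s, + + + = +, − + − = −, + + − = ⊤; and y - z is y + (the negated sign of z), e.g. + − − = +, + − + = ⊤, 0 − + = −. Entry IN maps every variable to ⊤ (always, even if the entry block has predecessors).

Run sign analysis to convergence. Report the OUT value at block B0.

Fixpoint table:
  B0:  IN=(all ⊤)  OUT={c:-; rest ⊤}
  B1:  IN={c:-; rest ⊤}  OUT={c:-; rest ⊤}
  B2:  IN={c:-; rest ⊤}  OUT={c:-, f:-; rest ⊤}
  B3:  IN={c:-; rest ⊤}  OUT=(all ⊤)
  B4:  IN=(all ⊤)  OUT={a:-, b:+; rest ⊤}

Merge at B0 (entry node, so the boundary value (all ⊤) is joined with the incoming edge(s)): IN[B0] = (all ⊤) ⊔ OUT[B2] = {a: ⊤, b: ⊤, c: ⊤, d: ⊤, e: ⊤, f: ⊤}
Applying B0's transfer function to that IN value gives OUT[B0] (row B0 above).

Answer: {a: ⊤, b: ⊤, c: -, d: ⊤, e: ⊤, f: ⊤}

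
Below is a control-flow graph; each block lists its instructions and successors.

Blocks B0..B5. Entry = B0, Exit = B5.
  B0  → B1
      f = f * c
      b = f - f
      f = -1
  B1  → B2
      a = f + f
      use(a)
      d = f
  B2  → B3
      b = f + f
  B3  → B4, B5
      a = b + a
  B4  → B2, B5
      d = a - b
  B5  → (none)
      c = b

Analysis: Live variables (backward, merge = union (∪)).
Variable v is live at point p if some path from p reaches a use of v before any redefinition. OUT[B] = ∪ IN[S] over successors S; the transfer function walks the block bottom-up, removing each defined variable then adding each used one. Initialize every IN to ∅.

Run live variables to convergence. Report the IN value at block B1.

Fixpoint table:
  B0: | IN={c, f} | OUT={f}
  B1: | IN={f} | OUT={a, f}
  B2: | IN={a, f} | OUT={a, b, f}
  B3: | IN={a, b, f} | OUT={a, b, f}
  B4: | IN={a, b, f} | OUT={a, b, f}
  B5: | IN={b} | OUT={}

Merge at B1: OUT[B1] = IN[B2] = {a, f}
Applying B1's transfer function to that OUT value gives IN[B1] (row B1 above).

Answer: {f}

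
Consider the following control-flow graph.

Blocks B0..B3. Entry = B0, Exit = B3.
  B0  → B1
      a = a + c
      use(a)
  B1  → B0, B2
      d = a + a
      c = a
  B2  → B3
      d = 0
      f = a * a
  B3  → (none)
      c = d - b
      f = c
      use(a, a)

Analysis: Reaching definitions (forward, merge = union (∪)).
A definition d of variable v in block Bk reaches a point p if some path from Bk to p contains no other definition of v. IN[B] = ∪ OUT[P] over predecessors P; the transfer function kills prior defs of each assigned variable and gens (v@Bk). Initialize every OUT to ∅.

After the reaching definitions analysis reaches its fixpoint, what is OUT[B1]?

Answer: {a@B0, c@B1, d@B1}

Working:
Per-block solution:
  B0: | IN={a@B0, c@B1, d@B1} | OUT={a@B0, c@B1, d@B1}
  B1: | IN={a@B0, c@B1, d@B1} | OUT={a@B0, c@B1, d@B1}
  B2: | IN={a@B0, c@B1, d@B1} | OUT={a@B0, c@B1, d@B2, f@B2}
  B3: | IN={a@B0, c@B1, d@B2, f@B2} | OUT={a@B0, c@B3, d@B2, f@B3}

Merge at B1: IN[B1] = OUT[B0] = {a@B0, c@B1, d@B1}
Applying B1's transfer function to that IN value gives OUT[B1] (row B1 above).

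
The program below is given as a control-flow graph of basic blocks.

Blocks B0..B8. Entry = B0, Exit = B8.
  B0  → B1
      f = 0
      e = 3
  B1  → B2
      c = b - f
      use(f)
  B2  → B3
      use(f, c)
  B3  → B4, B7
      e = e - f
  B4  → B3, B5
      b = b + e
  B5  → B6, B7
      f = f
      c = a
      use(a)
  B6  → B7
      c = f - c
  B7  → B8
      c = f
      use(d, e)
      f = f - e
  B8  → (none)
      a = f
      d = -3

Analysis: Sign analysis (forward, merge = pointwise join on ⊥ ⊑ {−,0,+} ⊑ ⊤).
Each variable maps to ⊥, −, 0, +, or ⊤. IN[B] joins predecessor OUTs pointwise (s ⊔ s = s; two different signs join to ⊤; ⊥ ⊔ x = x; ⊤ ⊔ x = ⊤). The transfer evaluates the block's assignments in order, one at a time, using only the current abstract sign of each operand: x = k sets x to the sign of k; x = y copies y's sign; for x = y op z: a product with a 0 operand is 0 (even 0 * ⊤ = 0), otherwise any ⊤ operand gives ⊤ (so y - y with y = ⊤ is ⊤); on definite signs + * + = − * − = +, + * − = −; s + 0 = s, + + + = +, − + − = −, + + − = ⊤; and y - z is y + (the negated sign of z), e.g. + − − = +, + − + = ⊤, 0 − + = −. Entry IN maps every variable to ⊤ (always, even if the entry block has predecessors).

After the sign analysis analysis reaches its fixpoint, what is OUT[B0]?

Converged values:
  B0: | IN=(all ⊤) | OUT={e:+, f:0; rest ⊤}
  B1: | IN={e:+, f:0; rest ⊤} | OUT={e:+, f:0; rest ⊤}
  B2: | IN={e:+, f:0; rest ⊤} | OUT={e:+, f:0; rest ⊤}
  B3: | IN={e:+, f:0; rest ⊤} | OUT={e:+, f:0; rest ⊤}
  B4: | IN={e:+, f:0; rest ⊤} | OUT={e:+, f:0; rest ⊤}
  B5: | IN={e:+, f:0; rest ⊤} | OUT={e:+, f:0; rest ⊤}
  B6: | IN={e:+, f:0; rest ⊤} | OUT={e:+, f:0; rest ⊤}
  B7: | IN={e:+, f:0; rest ⊤} | OUT={c:0, e:+, f:-; rest ⊤}
  B8: | IN={c:0, e:+, f:-; rest ⊤} | OUT={a:-, c:0, d:-, e:+, f:-; rest ⊤}

B0 is the boundary node: IN[B0] = {a: ⊤, b: ⊤, c: ⊤, d: ⊤, e: ⊤, f: ⊤}
Applying B0's transfer function to that IN value gives OUT[B0] (row B0 above).

Answer: {a: ⊤, b: ⊤, c: ⊤, d: ⊤, e: +, f: 0}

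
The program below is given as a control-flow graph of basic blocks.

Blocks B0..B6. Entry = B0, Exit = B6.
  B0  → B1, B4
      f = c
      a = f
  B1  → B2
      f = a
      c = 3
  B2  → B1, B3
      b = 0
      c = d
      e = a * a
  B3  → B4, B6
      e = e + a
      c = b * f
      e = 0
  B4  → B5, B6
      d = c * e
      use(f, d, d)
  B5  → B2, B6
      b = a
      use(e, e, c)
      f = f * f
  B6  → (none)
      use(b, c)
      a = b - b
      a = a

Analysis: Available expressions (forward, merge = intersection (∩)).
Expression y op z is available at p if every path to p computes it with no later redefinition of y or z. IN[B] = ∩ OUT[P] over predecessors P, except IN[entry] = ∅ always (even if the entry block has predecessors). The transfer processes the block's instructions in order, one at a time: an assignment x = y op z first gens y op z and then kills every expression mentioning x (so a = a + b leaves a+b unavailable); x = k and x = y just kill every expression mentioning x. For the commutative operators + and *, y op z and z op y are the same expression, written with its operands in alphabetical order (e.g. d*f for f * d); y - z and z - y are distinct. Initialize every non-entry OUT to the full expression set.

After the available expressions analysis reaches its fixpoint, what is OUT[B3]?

Answer: {a*a, b*f}

Derivation:
Fixpoint table:
  B0: | IN={} | OUT={}
  B1: | IN={} | OUT={}
  B2: | IN={} | OUT={a*a}
  B3: | IN={a*a} | OUT={a*a, b*f}
  B4: | IN={} | OUT={c*e}
  B5: | IN={c*e} | OUT={c*e}
  B6: | IN={} | OUT={b-b}

Merge at B3: IN[B3] = OUT[B2] = {a*a}
Applying B3's transfer function to that IN value gives OUT[B3] (row B3 above).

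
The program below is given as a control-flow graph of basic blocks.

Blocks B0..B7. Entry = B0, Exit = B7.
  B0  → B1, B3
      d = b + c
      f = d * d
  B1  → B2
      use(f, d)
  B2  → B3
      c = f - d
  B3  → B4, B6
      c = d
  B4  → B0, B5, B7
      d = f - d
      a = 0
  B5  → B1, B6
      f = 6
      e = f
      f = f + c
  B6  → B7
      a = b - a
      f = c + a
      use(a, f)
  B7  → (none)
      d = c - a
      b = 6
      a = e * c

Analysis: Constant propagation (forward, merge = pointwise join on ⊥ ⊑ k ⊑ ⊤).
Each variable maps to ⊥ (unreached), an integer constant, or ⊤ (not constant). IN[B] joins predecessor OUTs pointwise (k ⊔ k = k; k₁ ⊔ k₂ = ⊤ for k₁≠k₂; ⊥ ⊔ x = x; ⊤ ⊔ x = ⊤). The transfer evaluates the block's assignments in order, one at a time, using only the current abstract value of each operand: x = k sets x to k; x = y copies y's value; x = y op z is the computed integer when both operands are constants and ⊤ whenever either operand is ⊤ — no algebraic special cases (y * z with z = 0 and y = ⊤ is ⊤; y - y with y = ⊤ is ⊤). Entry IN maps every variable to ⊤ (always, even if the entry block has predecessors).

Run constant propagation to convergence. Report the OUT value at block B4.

Answer: {a: 0, b: ⊤, c: ⊤, d: ⊤, e: ⊤, f: ⊤}

Working:
Fixpoint table:
  B0:  IN=(all ⊤)  OUT=(all ⊤)
  B1:  IN=(all ⊤)  OUT=(all ⊤)
  B2:  IN=(all ⊤)  OUT=(all ⊤)
  B3:  IN=(all ⊤)  OUT=(all ⊤)
  B4:  IN=(all ⊤)  OUT={a:0; rest ⊤}
  B5:  IN={a:0; rest ⊤}  OUT={a:0, e:6; rest ⊤}
  B6:  IN=(all ⊤)  OUT=(all ⊤)
  B7:  IN=(all ⊤)  OUT={b:6; rest ⊤}

Merge at B4: IN[B4] = OUT[B3] = {a: ⊤, b: ⊤, c: ⊤, d: ⊤, e: ⊤, f: ⊤}
Applying B4's transfer function to that IN value gives OUT[B4] (row B4 above).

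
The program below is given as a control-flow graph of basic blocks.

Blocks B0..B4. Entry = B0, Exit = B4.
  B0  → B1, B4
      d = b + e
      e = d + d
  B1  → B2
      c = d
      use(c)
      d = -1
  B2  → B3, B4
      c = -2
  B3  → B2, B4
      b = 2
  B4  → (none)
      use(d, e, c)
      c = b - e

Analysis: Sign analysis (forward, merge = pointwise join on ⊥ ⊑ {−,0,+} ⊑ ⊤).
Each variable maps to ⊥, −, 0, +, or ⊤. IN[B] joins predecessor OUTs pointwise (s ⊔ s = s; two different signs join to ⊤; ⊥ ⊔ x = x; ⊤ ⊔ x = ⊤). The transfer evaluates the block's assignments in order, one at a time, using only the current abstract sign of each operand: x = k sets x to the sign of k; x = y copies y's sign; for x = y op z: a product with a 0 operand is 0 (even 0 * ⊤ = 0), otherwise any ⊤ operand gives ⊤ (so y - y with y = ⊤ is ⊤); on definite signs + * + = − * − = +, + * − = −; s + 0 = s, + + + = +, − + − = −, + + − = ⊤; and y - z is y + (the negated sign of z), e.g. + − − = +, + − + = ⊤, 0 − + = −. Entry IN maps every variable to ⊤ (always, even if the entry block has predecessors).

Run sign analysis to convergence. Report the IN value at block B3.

Answer: {a: ⊤, b: ⊤, c: -, d: -, e: ⊤, f: ⊤}

Working:
Per-block solution:
  B0:   IN=(all ⊤)   OUT=(all ⊤)
  B1:   IN=(all ⊤)   OUT={d:-; rest ⊤}
  B2:   IN={d:-; rest ⊤}   OUT={c:-, d:-; rest ⊤}
  B3:   IN={c:-, d:-; rest ⊤}   OUT={b:+, c:-, d:-; rest ⊤}
  B4:   IN=(all ⊤)   OUT=(all ⊤)

Merge at B3: IN[B3] = OUT[B2] = {a: ⊤, b: ⊤, c: -, d: -, e: ⊤, f: ⊤}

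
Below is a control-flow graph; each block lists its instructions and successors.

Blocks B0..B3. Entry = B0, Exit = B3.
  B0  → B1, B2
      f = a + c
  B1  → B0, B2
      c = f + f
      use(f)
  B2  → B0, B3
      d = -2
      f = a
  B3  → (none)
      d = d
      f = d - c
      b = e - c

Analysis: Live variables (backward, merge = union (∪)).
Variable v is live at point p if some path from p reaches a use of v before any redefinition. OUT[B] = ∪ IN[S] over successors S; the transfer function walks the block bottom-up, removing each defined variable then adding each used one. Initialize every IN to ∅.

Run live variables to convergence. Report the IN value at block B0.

Fixpoint table:
  B0: | IN={a, c, e} | OUT={a, c, e, f}
  B1: | IN={a, e, f} | OUT={a, c, e}
  B2: | IN={a, c, e} | OUT={a, c, d, e}
  B3: | IN={c, d, e} | OUT={}

Merge at B0: OUT[B0] = IN[B1] ⊔ IN[B2] = {a, c, e, f}
Applying B0's transfer function to that OUT value gives IN[B0] (row B0 above).

Answer: {a, c, e}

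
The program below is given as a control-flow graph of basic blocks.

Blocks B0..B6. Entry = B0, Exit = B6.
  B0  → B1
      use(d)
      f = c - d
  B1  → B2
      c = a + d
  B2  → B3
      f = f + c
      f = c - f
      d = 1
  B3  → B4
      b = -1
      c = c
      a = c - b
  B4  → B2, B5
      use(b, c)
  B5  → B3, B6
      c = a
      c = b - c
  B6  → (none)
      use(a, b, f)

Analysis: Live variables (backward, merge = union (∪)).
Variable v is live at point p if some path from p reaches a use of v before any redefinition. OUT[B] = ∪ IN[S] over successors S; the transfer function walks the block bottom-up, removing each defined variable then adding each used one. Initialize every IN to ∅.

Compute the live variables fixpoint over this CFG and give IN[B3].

Fixpoint table:
  B0:  IN={a, c, d}  OUT={a, d, f}
  B1:  IN={a, d, f}  OUT={c, f}
  B2:  IN={c, f}  OUT={c, f}
  B3:  IN={c, f}  OUT={a, b, c, f}
  B4:  IN={a, b, c, f}  OUT={a, b, c, f}
  B5:  IN={a, b, f}  OUT={a, b, c, f}
  B6:  IN={a, b, f}  OUT={}

Merge at B3: OUT[B3] = IN[B4] = {a, b, c, f}
Applying B3's transfer function to that OUT value gives IN[B3] (row B3 above).

Answer: {c, f}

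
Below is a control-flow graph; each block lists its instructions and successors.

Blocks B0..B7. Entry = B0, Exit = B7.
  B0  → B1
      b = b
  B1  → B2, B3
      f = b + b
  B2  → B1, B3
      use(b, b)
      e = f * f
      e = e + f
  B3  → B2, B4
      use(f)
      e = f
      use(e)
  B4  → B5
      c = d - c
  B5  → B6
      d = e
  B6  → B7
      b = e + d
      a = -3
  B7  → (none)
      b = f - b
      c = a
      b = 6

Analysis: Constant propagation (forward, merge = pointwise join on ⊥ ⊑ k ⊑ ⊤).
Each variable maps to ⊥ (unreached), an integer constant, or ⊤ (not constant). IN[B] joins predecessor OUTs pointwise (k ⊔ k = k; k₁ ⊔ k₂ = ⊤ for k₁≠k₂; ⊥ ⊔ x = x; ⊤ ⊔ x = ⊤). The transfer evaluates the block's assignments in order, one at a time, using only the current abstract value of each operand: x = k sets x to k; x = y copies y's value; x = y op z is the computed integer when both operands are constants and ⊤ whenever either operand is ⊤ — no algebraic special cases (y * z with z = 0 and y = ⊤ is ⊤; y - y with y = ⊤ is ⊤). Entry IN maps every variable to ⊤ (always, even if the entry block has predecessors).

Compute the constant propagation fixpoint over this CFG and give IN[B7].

Per-block solution:
  B0:   IN=(all ⊤)   OUT=(all ⊤)
  B1:   IN=(all ⊤)   OUT=(all ⊤)
  B2:   IN=(all ⊤)   OUT=(all ⊤)
  B3:   IN=(all ⊤)   OUT=(all ⊤)
  B4:   IN=(all ⊤)   OUT=(all ⊤)
  B5:   IN=(all ⊤)   OUT=(all ⊤)
  B6:   IN=(all ⊤)   OUT={a:-3; rest ⊤}
  B7:   IN={a:-3; rest ⊤}   OUT={a:-3, b:6, c:-3; rest ⊤}

Merge at B7: IN[B7] = OUT[B6] = {a: -3, b: ⊤, c: ⊤, d: ⊤, e: ⊤, f: ⊤}

Answer: {a: -3, b: ⊤, c: ⊤, d: ⊤, e: ⊤, f: ⊤}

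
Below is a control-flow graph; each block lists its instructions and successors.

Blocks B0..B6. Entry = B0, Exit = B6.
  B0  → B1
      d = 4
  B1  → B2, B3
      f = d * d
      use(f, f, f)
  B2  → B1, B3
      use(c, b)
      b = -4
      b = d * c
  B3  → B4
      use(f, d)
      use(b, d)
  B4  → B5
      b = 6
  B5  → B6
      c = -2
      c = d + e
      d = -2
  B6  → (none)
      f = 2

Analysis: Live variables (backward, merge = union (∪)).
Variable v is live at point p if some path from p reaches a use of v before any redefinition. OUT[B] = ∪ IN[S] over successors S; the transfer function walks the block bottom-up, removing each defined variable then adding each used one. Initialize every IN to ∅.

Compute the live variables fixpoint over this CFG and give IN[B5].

Fixpoint table:
  B0: | IN={b, c, e} | OUT={b, c, d, e}
  B1: | IN={b, c, d, e} | OUT={b, c, d, e, f}
  B2: | IN={b, c, d, e, f} | OUT={b, c, d, e, f}
  B3: | IN={b, d, e, f} | OUT={d, e}
  B4: | IN={d, e} | OUT={d, e}
  B5: | IN={d, e} | OUT={}
  B6: | IN={} | OUT={}

Merge at B5: OUT[B5] = IN[B6] = {}
Applying B5's transfer function to that OUT value gives IN[B5] (row B5 above).

Answer: {d, e}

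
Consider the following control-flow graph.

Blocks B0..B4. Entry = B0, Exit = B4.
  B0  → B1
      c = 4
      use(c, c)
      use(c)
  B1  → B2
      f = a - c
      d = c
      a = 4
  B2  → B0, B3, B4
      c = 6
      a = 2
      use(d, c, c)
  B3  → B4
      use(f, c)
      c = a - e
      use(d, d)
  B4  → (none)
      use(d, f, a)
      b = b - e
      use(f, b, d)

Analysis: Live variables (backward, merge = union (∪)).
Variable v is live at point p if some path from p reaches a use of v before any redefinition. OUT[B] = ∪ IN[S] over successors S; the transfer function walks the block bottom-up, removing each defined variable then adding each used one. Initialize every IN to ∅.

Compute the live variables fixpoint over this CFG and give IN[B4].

Answer: {a, b, d, e, f}

Derivation:
Per-block solution:
  B0:   IN={a, b, e}   OUT={a, b, c, e}
  B1:   IN={a, b, c, e}   OUT={b, d, e, f}
  B2:   IN={b, d, e, f}   OUT={a, b, c, d, e, f}
  B3:   IN={a, b, c, d, e, f}   OUT={a, b, d, e, f}
  B4:   IN={a, b, d, e, f}   OUT={}

B4 is the boundary node: OUT[B4] = {}
Applying B4's transfer function to that OUT value gives IN[B4] (row B4 above).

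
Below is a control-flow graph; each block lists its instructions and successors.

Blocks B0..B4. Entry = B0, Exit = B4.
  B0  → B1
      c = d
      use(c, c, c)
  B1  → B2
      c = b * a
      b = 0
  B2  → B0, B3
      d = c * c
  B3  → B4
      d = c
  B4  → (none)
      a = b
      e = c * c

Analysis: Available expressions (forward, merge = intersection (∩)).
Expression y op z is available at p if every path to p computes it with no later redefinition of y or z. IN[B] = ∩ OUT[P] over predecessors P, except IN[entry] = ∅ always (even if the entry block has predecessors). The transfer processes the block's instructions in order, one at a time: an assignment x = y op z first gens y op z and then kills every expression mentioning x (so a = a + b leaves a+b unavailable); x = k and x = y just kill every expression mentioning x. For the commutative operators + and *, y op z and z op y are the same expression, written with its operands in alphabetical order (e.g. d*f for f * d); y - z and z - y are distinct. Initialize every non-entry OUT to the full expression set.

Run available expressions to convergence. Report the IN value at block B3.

Fixpoint table:
  B0:  IN={}  OUT={}
  B1:  IN={}  OUT={}
  B2:  IN={}  OUT={c*c}
  B3:  IN={c*c}  OUT={c*c}
  B4:  IN={c*c}  OUT={c*c}

Merge at B3: IN[B3] = OUT[B2] = {c*c}

Answer: {c*c}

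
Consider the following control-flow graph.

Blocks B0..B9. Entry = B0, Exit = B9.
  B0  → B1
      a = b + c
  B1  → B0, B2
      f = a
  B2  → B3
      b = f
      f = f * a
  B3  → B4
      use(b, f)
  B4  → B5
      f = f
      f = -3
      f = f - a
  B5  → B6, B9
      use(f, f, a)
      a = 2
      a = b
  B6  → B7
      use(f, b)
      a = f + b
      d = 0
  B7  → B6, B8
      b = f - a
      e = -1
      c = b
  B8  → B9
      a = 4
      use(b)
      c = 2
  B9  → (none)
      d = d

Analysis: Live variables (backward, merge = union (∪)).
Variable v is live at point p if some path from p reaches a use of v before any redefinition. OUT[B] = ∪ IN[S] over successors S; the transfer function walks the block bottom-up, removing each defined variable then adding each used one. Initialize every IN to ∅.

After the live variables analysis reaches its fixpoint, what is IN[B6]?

Converged values:
  B0: | IN={b, c, d} | OUT={a, b, c, d}
  B1: | IN={a, b, c, d} | OUT={a, b, c, d, f}
  B2: | IN={a, d, f} | OUT={a, b, d, f}
  B3: | IN={a, b, d, f} | OUT={a, b, d, f}
  B4: | IN={a, b, d, f} | OUT={a, b, d, f}
  B5: | IN={a, b, d, f} | OUT={b, d, f}
  B6: | IN={b, f} | OUT={a, d, f}
  B7: | IN={a, d, f} | OUT={b, d, f}
  B8: | IN={b, d} | OUT={d}
  B9: | IN={d} | OUT={}

Merge at B6: OUT[B6] = IN[B7] = {a, d, f}
Applying B6's transfer function to that OUT value gives IN[B6] (row B6 above).

Answer: {b, f}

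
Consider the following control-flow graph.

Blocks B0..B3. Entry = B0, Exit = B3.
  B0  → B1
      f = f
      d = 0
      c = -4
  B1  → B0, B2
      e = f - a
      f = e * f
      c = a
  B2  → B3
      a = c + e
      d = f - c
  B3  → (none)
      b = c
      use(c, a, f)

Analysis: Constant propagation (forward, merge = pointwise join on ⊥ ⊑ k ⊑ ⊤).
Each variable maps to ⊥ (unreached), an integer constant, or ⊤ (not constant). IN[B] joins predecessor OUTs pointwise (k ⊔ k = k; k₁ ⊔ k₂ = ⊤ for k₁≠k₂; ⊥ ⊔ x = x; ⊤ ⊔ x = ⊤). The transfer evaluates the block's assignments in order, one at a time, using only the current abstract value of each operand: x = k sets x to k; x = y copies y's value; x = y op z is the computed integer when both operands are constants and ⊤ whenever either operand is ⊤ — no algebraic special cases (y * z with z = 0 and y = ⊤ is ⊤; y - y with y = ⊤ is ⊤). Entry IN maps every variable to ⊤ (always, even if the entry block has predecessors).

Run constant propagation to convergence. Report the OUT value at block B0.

Per-block solution:
  B0:   IN=(all ⊤)   OUT={c:-4, d:0; rest ⊤}
  B1:   IN={c:-4, d:0; rest ⊤}   OUT={d:0; rest ⊤}
  B2:   IN={d:0; rest ⊤}   OUT=(all ⊤)
  B3:   IN=(all ⊤)   OUT=(all ⊤)

Merge at B0 (entry node, so the boundary value (all ⊤) is joined with the incoming edge(s)): IN[B0] = (all ⊤) ⊔ OUT[B1] = {a: ⊤, b: ⊤, c: ⊤, d: ⊤, e: ⊤, f: ⊤}
Applying B0's transfer function to that IN value gives OUT[B0] (row B0 above).

Answer: {a: ⊤, b: ⊤, c: -4, d: 0, e: ⊤, f: ⊤}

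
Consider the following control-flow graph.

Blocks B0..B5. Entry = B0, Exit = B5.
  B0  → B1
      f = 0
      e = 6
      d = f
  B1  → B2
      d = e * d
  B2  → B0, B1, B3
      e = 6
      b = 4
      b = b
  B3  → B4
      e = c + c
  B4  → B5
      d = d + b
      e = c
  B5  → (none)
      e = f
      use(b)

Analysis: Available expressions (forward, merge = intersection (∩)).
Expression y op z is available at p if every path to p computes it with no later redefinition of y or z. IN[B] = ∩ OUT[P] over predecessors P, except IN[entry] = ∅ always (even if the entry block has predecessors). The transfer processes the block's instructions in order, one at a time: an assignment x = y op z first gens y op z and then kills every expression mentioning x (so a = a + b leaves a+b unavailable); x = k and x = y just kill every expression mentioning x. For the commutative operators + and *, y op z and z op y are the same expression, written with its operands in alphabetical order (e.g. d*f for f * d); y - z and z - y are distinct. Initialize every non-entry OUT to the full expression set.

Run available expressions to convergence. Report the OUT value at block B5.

Converged values:
  B0:   IN={}   OUT={}
  B1:   IN={}   OUT={}
  B2:   IN={}   OUT={}
  B3:   IN={}   OUT={c+c}
  B4:   IN={c+c}   OUT={c+c}
  B5:   IN={c+c}   OUT={c+c}

Merge at B5: IN[B5] = OUT[B4] = {c+c}
Applying B5's transfer function to that IN value gives OUT[B5] (row B5 above).

Answer: {c+c}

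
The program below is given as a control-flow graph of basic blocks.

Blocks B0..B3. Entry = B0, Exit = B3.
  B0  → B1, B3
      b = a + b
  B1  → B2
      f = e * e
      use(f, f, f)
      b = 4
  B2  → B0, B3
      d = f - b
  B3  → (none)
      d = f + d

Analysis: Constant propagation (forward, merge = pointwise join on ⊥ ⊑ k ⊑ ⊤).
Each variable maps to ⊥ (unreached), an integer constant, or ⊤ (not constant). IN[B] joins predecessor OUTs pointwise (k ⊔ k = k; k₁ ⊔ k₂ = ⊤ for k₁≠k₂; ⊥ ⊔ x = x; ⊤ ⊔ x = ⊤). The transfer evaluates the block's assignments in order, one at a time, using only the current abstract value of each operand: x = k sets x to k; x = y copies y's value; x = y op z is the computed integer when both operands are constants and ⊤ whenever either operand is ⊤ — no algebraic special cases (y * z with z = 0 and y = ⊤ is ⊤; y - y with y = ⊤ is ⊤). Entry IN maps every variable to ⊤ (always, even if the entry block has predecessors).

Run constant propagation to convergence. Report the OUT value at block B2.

Per-block solution:
  B0:   IN=(all ⊤)   OUT=(all ⊤)
  B1:   IN=(all ⊤)   OUT={b:4; rest ⊤}
  B2:   IN={b:4; rest ⊤}   OUT={b:4; rest ⊤}
  B3:   IN=(all ⊤)   OUT=(all ⊤)

Merge at B2: IN[B2] = OUT[B1] = {a: ⊤, b: 4, c: ⊤, d: ⊤, e: ⊤, f: ⊤}
Applying B2's transfer function to that IN value gives OUT[B2] (row B2 above).

Answer: {a: ⊤, b: 4, c: ⊤, d: ⊤, e: ⊤, f: ⊤}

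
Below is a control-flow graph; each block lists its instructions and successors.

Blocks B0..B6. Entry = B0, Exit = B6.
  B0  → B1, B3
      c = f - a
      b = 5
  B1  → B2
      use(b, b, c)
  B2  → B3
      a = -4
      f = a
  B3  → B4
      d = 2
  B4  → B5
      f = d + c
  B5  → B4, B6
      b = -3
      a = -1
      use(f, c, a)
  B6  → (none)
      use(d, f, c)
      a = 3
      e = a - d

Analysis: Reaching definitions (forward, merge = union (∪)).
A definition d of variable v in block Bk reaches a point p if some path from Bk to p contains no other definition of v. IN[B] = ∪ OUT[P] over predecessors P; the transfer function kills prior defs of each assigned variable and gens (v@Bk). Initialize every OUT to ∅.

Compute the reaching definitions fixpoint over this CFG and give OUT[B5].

Fixpoint table:
  B0: | IN={} | OUT={b@B0, c@B0}
  B1: | IN={b@B0, c@B0} | OUT={b@B0, c@B0}
  B2: | IN={b@B0, c@B0} | OUT={a@B2, b@B0, c@B0, f@B2}
  B3: | IN={a@B2, b@B0, c@B0, f@B2} | OUT={a@B2, b@B0, c@B0, d@B3, f@B2}
  B4: | IN={a@B2, a@B5, b@B0, b@B5, c@B0, d@B3, f@B2, f@B4} | OUT={a@B2, a@B5, b@B0, b@B5, c@B0, d@B3, f@B4}
  B5: | IN={a@B2, a@B5, b@B0, b@B5, c@B0, d@B3, f@B4} | OUT={a@B5, b@B5, c@B0, d@B3, f@B4}
  B6: | IN={a@B5, b@B5, c@B0, d@B3, f@B4} | OUT={a@B6, b@B5, c@B0, d@B3, e@B6, f@B4}

Merge at B5: IN[B5] = OUT[B4] = {a@B2, a@B5, b@B0, b@B5, c@B0, d@B3, f@B4}
Applying B5's transfer function to that IN value gives OUT[B5] (row B5 above).

Answer: {a@B5, b@B5, c@B0, d@B3, f@B4}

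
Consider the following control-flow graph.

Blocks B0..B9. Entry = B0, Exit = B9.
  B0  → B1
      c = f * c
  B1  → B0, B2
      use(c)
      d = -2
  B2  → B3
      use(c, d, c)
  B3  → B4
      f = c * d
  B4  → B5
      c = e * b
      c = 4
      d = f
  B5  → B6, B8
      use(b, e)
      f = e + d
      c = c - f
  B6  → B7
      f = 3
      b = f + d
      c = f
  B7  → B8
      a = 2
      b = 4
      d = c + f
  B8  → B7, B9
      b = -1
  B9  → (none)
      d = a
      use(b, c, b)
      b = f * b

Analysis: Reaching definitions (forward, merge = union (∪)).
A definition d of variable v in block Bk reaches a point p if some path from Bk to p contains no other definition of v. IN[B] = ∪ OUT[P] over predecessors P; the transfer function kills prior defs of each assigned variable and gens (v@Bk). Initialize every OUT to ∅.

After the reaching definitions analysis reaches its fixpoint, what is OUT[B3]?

Answer: {c@B0, d@B1, f@B3}

Trace:
Fixpoint table:
  B0: | IN={c@B0, d@B1} | OUT={c@B0, d@B1}
  B1: | IN={c@B0, d@B1} | OUT={c@B0, d@B1}
  B2: | IN={c@B0, d@B1} | OUT={c@B0, d@B1}
  B3: | IN={c@B0, d@B1} | OUT={c@B0, d@B1, f@B3}
  B4: | IN={c@B0, d@B1, f@B3} | OUT={c@B4, d@B4, f@B3}
  B5: | IN={c@B4, d@B4, f@B3} | OUT={c@B5, d@B4, f@B5}
  B6: | IN={c@B5, d@B4, f@B5} | OUT={b@B6, c@B6, d@B4, f@B6}
  B7: | IN={a@B7, b@B6, b@B8, c@B5, c@B6, d@B4, d@B7, f@B5, f@B6} | OUT={a@B7, b@B7, c@B5, c@B6, d@B7, f@B5, f@B6}
  B8: | IN={a@B7, b@B7, c@B5, c@B6, d@B4, d@B7, f@B5, f@B6} | OUT={a@B7, b@B8, c@B5, c@B6, d@B4, d@B7, f@B5, f@B6}
  B9: | IN={a@B7, b@B8, c@B5, c@B6, d@B4, d@B7, f@B5, f@B6} | OUT={a@B7, b@B9, c@B5, c@B6, d@B9, f@B5, f@B6}

Merge at B3: IN[B3] = OUT[B2] = {c@B0, d@B1}
Applying B3's transfer function to that IN value gives OUT[B3] (row B3 above).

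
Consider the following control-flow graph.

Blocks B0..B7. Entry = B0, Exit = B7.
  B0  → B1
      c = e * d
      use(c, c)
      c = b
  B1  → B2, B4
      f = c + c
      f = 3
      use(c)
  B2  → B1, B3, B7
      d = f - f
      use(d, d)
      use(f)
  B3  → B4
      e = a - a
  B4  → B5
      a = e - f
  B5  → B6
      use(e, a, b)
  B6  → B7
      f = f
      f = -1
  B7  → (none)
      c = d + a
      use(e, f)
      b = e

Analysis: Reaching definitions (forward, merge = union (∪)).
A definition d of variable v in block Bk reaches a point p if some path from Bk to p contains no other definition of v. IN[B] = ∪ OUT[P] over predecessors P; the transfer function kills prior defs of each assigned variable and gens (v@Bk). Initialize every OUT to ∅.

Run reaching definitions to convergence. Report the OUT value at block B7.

Per-block solution:
  B0:  IN={}  OUT={c@B0}
  B1:  IN={c@B0, d@B2, f@B1}  OUT={c@B0, d@B2, f@B1}
  B2:  IN={c@B0, d@B2, f@B1}  OUT={c@B0, d@B2, f@B1}
  B3:  IN={c@B0, d@B2, f@B1}  OUT={c@B0, d@B2, e@B3, f@B1}
  B4:  IN={c@B0, d@B2, e@B3, f@B1}  OUT={a@B4, c@B0, d@B2, e@B3, f@B1}
  B5:  IN={a@B4, c@B0, d@B2, e@B3, f@B1}  OUT={a@B4, c@B0, d@B2, e@B3, f@B1}
  B6:  IN={a@B4, c@B0, d@B2, e@B3, f@B1}  OUT={a@B4, c@B0, d@B2, e@B3, f@B6}
  B7:  IN={a@B4, c@B0, d@B2, e@B3, f@B1, f@B6}  OUT={a@B4, b@B7, c@B7, d@B2, e@B3, f@B1, f@B6}

Merge at B7: IN[B7] = OUT[B2] ⊔ OUT[B6] = {a@B4, c@B0, d@B2, e@B3, f@B1, f@B6}
Applying B7's transfer function to that IN value gives OUT[B7] (row B7 above).

Answer: {a@B4, b@B7, c@B7, d@B2, e@B3, f@B1, f@B6}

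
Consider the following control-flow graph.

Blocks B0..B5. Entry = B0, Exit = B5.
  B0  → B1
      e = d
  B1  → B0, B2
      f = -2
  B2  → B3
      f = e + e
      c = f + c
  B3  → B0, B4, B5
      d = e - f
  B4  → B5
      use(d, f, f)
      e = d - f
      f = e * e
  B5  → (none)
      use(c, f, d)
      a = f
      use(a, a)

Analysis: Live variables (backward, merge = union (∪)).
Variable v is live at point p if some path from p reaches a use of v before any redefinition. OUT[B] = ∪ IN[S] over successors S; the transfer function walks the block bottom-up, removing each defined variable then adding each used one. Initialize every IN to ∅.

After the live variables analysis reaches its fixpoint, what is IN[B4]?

Fixpoint table:
  B0:   IN={c, d}   OUT={c, d, e}
  B1:   IN={c, d, e}   OUT={c, d, e}
  B2:   IN={c, e}   OUT={c, e, f}
  B3:   IN={c, e, f}   OUT={c, d, f}
  B4:   IN={c, d, f}   OUT={c, d, f}
  B5:   IN={c, d, f}   OUT={}

Merge at B4: OUT[B4] = IN[B5] = {c, d, f}
Applying B4's transfer function to that OUT value gives IN[B4] (row B4 above).

Answer: {c, d, f}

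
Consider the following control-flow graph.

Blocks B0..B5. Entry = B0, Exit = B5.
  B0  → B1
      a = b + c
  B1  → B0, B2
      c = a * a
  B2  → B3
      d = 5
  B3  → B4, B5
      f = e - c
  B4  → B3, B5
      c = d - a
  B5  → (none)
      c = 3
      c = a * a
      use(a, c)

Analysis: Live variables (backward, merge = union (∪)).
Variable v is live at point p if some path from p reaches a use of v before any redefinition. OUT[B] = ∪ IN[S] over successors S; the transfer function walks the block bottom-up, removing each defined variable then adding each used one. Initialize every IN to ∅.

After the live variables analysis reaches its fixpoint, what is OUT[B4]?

Answer: {a, c, d, e}

Trace:
Fixpoint table:
  B0:  IN={b, c, e}  OUT={a, b, e}
  B1:  IN={a, b, e}  OUT={a, b, c, e}
  B2:  IN={a, c, e}  OUT={a, c, d, e}
  B3:  IN={a, c, d, e}  OUT={a, d, e}
  B4:  IN={a, d, e}  OUT={a, c, d, e}
  B5:  IN={a}  OUT={}

Merge at B4: OUT[B4] = IN[B3] ⊔ IN[B5] = {a, c, d, e}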